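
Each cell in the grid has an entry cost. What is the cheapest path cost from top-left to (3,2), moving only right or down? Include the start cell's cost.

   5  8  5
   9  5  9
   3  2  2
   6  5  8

Take (0,0) (1,0) (2,0) (2,1) (2,2) (3,2) for a total of 5 + 9 + 3 + 2 + 2 + 8 = 29.
For comparison, the top-then-right route costs 37.

29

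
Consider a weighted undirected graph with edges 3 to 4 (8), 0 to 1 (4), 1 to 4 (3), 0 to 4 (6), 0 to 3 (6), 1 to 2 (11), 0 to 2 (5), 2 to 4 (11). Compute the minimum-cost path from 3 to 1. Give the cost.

Comparing a few candidate routes:
3 → 0 → 2 → 1: 6 + 5 + 11 = 22
3 → 0 → 1: 6 + 4 = 10
3 → 0 → 4 → 1: 6 + 6 + 3 = 15
3 → 4 → 1: 8 + 3 = 11
3 → 4 → 0 → 1: 8 + 6 + 4 = 18
Shortest: 10.

10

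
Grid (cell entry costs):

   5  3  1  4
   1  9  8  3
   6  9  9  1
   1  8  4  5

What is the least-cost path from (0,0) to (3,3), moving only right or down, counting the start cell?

Cheapest: (0,0) → (0,1) → (0,2) → (0,3) → (1,3) → (2,3) → (3,3)
  5 + 3 + 1 + 4 + 3 + 1 + 5 = 22

22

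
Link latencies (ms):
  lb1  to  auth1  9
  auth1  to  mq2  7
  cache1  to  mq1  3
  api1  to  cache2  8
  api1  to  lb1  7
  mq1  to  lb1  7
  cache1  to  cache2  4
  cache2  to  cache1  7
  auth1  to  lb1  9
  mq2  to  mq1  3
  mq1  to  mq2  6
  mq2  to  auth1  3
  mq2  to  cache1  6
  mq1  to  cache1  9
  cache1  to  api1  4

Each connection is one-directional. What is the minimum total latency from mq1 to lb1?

7

A few of the mq1→lb1 routes:
mq1-mq2-auth1-lb1: 6 + 3 + 9 = 18
mq1-lb1: 7
mq1-cache1-api1-lb1: 9 + 4 + 7 = 20
Shortest: 7 ms.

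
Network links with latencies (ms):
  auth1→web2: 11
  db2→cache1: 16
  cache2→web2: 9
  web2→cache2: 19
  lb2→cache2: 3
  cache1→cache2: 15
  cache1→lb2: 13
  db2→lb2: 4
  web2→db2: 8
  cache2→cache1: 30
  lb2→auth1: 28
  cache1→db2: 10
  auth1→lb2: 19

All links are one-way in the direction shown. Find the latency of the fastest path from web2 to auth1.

Routes from web2 to auth1:
web2 - cache2 - cache1 - lb2 - auth1: 19 + 30 + 13 + 28 = 90
web2 - db2 - lb2 - auth1: 8 + 4 + 28 = 40
web2 - cache2 - cache1 - db2 - lb2 - auth1: 19 + 30 + 10 + 4 + 28 = 91
web2 - db2 - cache1 - lb2 - auth1: 8 + 16 + 13 + 28 = 65
Best route has total 40 ms.

40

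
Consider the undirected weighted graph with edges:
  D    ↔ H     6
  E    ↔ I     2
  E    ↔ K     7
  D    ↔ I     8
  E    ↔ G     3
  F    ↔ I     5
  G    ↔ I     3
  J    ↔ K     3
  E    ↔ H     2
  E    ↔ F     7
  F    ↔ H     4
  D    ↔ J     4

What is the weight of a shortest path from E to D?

A few of the E→D routes:
E - H - D: 2 + 6 = 8
E - K - J - D: 7 + 3 + 4 = 14
E - I - D: 2 + 8 = 10
E - G - I - D: 3 + 3 + 8 = 14
Shortest: 8.

8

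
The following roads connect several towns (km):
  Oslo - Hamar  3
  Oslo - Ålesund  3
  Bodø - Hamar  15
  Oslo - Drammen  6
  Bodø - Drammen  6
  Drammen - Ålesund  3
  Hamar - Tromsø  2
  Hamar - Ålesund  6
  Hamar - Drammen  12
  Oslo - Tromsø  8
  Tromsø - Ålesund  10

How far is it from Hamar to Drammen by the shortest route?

Checking several routes:
Hamar→Oslo→Drammen: 3 + 6 = 9
Hamar→Ålesund→Drammen: 6 + 3 = 9
Hamar→Oslo→Ålesund→Drammen: 3 + 3 + 3 = 9
Hamar→Tromsø→Ålesund→Drammen: 2 + 10 + 3 = 15
Hamar→Drammen: 12
The minimum is 9 km.

9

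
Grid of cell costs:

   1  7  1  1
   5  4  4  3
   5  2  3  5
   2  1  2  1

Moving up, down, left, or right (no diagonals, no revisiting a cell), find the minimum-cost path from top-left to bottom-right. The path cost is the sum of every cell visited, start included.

16

Cheapest: (0,0) -> (1,0) -> (1,1) -> (2,1) -> (3,1) -> (3,2) -> (3,3)
  1 + 5 + 4 + 2 + 1 + 2 + 1 = 16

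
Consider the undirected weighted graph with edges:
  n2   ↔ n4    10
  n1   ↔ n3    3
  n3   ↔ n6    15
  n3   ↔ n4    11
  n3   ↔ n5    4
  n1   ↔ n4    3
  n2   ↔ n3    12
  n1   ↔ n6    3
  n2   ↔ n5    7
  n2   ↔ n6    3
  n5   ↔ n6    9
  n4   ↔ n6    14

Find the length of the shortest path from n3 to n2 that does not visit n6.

11

Paths from n3 to n2 avoiding n6:
n3 - n5 - n2: 4 + 7 = 11
n3 - n1 - n4 - n2: 3 + 3 + 10 = 16
n3 - n2: 12
n3 - n4 - n2: 11 + 10 = 21
Shortest: 11.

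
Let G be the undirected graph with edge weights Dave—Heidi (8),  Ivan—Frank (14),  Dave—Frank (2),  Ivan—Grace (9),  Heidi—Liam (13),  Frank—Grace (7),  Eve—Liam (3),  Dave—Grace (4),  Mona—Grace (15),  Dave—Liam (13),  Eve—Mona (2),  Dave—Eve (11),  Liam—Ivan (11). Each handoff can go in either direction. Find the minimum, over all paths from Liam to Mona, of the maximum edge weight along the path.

3

Checking several routes:
Liam→Ivan→Grace→Dave→Eve→Mona: max(11, 9, 4, 11, 2) = 11
Liam→Ivan→Grace→Frank→Dave→Eve→Mona: max(11, 9, 7, 2, 11, 2) = 11
Liam→Dave→Eve→Mona: max(13, 11, 2) = 13
Liam→Eve→Mona: max(3, 2) = 3
Smallest bottleneck: 3.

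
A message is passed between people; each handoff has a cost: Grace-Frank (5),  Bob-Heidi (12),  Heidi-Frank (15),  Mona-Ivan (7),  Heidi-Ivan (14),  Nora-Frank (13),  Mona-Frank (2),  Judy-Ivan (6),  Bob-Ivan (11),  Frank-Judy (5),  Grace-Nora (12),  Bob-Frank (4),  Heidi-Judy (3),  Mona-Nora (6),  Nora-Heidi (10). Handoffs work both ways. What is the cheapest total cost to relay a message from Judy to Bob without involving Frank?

Checking several routes:
Judy -> Ivan -> Heidi -> Bob: 6 + 14 + 12 = 32
Judy -> Ivan -> Bob: 6 + 11 = 17
Judy -> Heidi -> Bob: 3 + 12 = 15
Judy -> Heidi -> Ivan -> Bob: 3 + 14 + 11 = 28
The minimum is 15.

15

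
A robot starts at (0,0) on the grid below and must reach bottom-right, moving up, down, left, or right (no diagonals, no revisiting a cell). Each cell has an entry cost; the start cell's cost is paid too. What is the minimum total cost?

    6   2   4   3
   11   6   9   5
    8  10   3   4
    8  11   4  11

35

Take r0c0 -> r0c1 -> r0c2 -> r0c3 -> r1c3 -> r2c3 -> r3c3 for a total of 6 + 2 + 4 + 3 + 5 + 4 + 11 = 35.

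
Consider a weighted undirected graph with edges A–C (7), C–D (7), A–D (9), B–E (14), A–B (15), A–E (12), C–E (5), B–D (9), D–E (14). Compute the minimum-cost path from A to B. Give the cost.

15

Checking several routes:
A→B: 15
A→D→B: 9 + 9 = 18
A→C→D→B: 7 + 7 + 9 = 23
The minimum is 15.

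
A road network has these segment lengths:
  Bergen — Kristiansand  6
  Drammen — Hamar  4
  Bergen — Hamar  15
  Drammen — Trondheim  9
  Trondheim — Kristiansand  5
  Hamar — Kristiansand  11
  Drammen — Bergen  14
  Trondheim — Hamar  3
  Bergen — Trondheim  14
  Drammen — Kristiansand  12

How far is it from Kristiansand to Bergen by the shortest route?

6

Comparing a few candidate routes:
Kristiansand - Hamar - Bergen: 11 + 15 = 26
Kristiansand - Bergen: 6
Kristiansand - Trondheim - Hamar - Drammen - Bergen: 5 + 3 + 4 + 14 = 26
Kristiansand - Trondheim - Bergen: 5 + 14 = 19
Kristiansand - Trondheim - Hamar - Bergen: 5 + 3 + 15 = 23
Shortest: 6.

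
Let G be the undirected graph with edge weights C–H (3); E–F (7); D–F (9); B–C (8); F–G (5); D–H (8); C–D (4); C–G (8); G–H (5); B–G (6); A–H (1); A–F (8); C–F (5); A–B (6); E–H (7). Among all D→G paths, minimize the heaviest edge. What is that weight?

Comparing a few candidate routes:
D → C → H → A → B → G: max(4, 3, 1, 6, 6) = 6
D → C → F → E → H → G: max(4, 5, 7, 7, 5) = 7
D → C → H → G: max(4, 3, 5) = 5
D → C → F → G: max(4, 5, 5) = 5
D → C → F → E → H → A → B → G: max(4, 5, 7, 7, 1, 6, 6) = 7
D → C → H → E → F → G: max(4, 3, 7, 7, 5) = 7
Smallest bottleneck: 5.

5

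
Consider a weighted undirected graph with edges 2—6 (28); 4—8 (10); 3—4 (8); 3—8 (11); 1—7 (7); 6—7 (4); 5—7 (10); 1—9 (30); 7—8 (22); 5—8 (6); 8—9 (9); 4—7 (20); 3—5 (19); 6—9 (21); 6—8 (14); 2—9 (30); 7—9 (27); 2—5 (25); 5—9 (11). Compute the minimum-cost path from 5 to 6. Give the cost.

Comparing a few candidate routes:
5 - 9 - 8 - 6: 11 + 9 + 14 = 34
5 - 7 - 6: 10 + 4 = 14
5 - 9 - 6: 11 + 21 = 32
5 - 8 - 6: 6 + 14 = 20
5 - 8 - 7 - 6: 6 + 22 + 4 = 32
Shortest: 14.

14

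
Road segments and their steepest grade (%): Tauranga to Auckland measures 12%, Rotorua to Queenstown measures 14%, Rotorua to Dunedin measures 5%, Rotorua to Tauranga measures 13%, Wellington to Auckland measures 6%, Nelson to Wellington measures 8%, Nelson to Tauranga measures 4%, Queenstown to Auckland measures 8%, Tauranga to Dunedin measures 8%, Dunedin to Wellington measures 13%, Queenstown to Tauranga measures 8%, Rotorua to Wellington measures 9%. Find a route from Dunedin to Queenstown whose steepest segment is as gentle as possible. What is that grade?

Some routes from Dunedin to Queenstown:
Dunedin→Tauranga→Nelson→Wellington→Auckland→Queenstown: max(8, 4, 8, 6, 8) = 8
Dunedin→Rotorua→Wellington→Auckland→Queenstown: max(5, 9, 6, 8) = 9
Dunedin→Tauranga→Queenstown: max(8, 8) = 8
Dunedin→Rotorua→Wellington→Nelson→Tauranga→Queenstown: max(5, 9, 8, 4, 8) = 9
Dunedin→Rotorua→Wellington→Nelson→Tauranga→Auckland→Queenstown: max(5, 9, 8, 4, 12, 8) = 12
Best route has worst link 8%.

8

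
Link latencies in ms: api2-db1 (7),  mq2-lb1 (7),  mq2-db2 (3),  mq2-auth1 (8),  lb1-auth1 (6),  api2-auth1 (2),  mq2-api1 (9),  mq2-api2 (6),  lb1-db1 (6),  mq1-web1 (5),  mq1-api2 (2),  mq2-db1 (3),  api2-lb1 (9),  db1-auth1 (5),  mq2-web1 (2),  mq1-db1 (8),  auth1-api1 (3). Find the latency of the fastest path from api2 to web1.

7

Some routes from api2 to web1:
api2 -> mq1 -> web1: 2 + 5 = 7
api2 -> auth1 -> mq2 -> web1: 2 + 8 + 2 = 12
api2 -> mq2 -> web1: 6 + 2 = 8
api2 -> db1 -> mq2 -> web1: 7 + 3 + 2 = 12
Best route has total 7 ms.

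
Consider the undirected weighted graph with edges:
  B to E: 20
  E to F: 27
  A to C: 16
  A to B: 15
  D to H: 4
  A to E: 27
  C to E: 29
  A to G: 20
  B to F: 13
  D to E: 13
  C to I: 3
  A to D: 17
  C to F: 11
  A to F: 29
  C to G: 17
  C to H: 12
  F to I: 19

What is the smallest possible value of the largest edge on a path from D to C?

12

Comparing a few candidate routes:
D -> A -> B -> F -> C: max(17, 15, 13, 11) = 17
D -> E -> B -> F -> C: max(13, 20, 13, 11) = 20
D -> E -> B -> F -> I -> C: max(13, 20, 13, 19, 3) = 20
D -> H -> C: max(4, 12) = 12
D -> A -> C: max(17, 16) = 17
D -> A -> B -> F -> I -> C: max(17, 15, 13, 19, 3) = 19
The minimum achievable maximum is 12.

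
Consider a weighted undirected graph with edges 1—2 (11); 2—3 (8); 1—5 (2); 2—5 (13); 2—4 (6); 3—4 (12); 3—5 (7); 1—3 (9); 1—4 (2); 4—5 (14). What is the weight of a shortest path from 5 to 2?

Comparing a few candidate routes:
5-3-2: 7 + 8 = 15
5-1-4-2: 2 + 2 + 6 = 10
5-1-3-2: 2 + 9 + 8 = 19
5-2: 13
5-1-2: 2 + 11 = 13
Shortest: 10.

10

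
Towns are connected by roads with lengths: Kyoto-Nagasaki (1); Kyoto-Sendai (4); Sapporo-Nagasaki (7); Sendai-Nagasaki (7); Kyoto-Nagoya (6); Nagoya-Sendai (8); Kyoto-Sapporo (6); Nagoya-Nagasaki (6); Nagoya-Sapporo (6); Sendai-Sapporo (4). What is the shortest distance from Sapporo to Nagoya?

6

A few of the Sapporo→Nagoya routes:
Sapporo-Kyoto-Nagasaki-Nagoya: 6 + 1 + 6 = 13
Sapporo-Nagoya: 6
Sapporo-Kyoto-Nagoya: 6 + 6 = 12
Sapporo-Sendai-Nagoya: 4 + 8 = 12
Sapporo-Nagasaki-Kyoto-Nagoya: 7 + 1 + 6 = 14
Sapporo-Nagasaki-Nagoya: 7 + 6 = 13
Shortest: 6.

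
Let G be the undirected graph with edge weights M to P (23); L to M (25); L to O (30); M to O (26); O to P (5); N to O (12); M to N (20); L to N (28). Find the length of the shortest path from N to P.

17

Some routes from N to P:
N -> O -> P: 12 + 5 = 17
N -> M -> P: 20 + 23 = 43
N -> M -> O -> P: 20 + 26 + 5 = 51
N -> O -> M -> P: 12 + 26 + 23 = 61
Best route has total 17.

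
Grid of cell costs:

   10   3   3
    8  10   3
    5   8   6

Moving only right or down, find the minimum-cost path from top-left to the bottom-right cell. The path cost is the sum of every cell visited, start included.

Best path: (0,0) -> (0,1) -> (0,2) -> (1,2) -> (2,2)
Cost: 10 + 3 + 3 + 3 + 6 = 25

25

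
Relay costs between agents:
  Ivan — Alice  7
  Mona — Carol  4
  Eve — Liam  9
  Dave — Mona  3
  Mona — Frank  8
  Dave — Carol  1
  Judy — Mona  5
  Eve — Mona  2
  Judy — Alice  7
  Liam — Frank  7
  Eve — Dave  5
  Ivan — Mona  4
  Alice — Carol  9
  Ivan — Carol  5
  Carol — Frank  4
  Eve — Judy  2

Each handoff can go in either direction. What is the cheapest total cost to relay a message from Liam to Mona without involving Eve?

15

Comparing a few candidate routes:
Liam - Frank - Carol - Mona: 7 + 4 + 4 = 15
Liam - Frank - Carol - Ivan - Mona: 7 + 4 + 5 + 4 = 20
Liam - Frank - Carol - Alice - Ivan - Mona: 7 + 4 + 9 + 7 + 4 = 31
Liam - Frank - Carol - Dave - Mona: 7 + 4 + 1 + 3 = 15
Liam - Frank - Mona: 7 + 8 = 15
Best route has total 15.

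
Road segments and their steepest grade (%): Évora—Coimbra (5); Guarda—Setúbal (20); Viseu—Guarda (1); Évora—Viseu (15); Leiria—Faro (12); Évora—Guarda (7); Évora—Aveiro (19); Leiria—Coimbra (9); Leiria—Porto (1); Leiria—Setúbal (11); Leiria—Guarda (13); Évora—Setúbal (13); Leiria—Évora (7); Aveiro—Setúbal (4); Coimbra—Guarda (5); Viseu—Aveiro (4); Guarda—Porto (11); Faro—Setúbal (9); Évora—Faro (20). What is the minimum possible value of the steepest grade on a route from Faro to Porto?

A few of the Faro→Porto routes:
Faro→Setúbal→Aveiro→Viseu→Guarda→Coimbra→Évora→Leiria→Porto: max(9, 4, 4, 1, 5, 5, 7, 1) = 9
Faro→Setúbal→Leiria→Coimbra→Guarda→Porto: max(9, 11, 9, 5, 11) = 11
Faro→Setúbal→Aveiro→Viseu→Guarda→Coimbra→Leiria→Porto: max(9, 4, 4, 1, 5, 9, 1) = 9
Faro→Setúbal→Aveiro→Viseu→Guarda→Évora→Leiria→Porto: max(9, 4, 4, 1, 7, 7, 1) = 9
Faro→Setúbal→Aveiro→Viseu→Guarda→Évora→Coimbra→Leiria→Porto: max(9, 4, 4, 1, 7, 5, 9, 1) = 9
Faro→Setúbal→Leiria→Coimbra→Évora→Guarda→Porto: max(9, 11, 9, 5, 7, 11) = 11
The minimum achievable maximum is 9%.

9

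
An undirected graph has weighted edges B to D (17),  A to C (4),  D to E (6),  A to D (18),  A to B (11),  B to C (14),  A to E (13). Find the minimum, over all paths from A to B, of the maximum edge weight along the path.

11

Candidate routes:
A-B: max(11) = 11
A-E-D-B: max(13, 6, 17) = 17
A-C-B: max(4, 14) = 14
A-D-B: max(18, 17) = 18
Best route has worst link 11.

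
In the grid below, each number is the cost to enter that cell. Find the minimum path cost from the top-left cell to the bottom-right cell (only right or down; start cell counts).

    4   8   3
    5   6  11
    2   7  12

30

Cheapest: [0,0] → [1,0] → [2,0] → [2,1] → [2,2]
  4 + 5 + 2 + 7 + 12 = 30
For comparison, the top-then-right route costs 38.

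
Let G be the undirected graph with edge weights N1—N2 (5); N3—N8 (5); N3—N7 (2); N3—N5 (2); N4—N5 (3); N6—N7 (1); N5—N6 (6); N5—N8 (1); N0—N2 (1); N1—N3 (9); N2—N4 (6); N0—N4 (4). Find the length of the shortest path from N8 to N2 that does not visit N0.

Comparing a few candidate routes:
N8 → N5 → N3 → N1 → N2: 1 + 2 + 9 + 5 = 17
N8 → N3 → N5 → N4 → N2: 5 + 2 + 3 + 6 = 16
N8 → N5 → N4 → N2: 1 + 3 + 6 = 10
Shortest: 10.

10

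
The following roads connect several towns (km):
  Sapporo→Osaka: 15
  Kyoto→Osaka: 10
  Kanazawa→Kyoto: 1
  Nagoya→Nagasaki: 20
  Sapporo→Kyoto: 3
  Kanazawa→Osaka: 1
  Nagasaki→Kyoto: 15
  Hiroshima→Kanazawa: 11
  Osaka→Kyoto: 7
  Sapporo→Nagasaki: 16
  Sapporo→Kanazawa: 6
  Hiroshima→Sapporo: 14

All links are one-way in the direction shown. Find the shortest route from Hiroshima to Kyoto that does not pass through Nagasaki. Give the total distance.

12

Comparing a few candidate routes:
Hiroshima-Sapporo-Kanazawa-Kyoto: 14 + 6 + 1 = 21
Hiroshima-Sapporo-Kanazawa-Osaka-Kyoto: 14 + 6 + 1 + 7 = 28
Hiroshima-Kanazawa-Kyoto: 11 + 1 = 12
Hiroshima-Sapporo-Kyoto: 14 + 3 = 17
Hiroshima-Kanazawa-Osaka-Kyoto: 11 + 1 + 7 = 19
The minimum is 12 km.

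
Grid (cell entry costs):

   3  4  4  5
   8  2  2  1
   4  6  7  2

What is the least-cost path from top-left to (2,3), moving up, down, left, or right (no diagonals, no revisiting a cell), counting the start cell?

Best path: [0,0] [0,1] [1,1] [1,2] [1,3] [2,3]
Cost: 3 + 4 + 2 + 2 + 1 + 2 = 14

14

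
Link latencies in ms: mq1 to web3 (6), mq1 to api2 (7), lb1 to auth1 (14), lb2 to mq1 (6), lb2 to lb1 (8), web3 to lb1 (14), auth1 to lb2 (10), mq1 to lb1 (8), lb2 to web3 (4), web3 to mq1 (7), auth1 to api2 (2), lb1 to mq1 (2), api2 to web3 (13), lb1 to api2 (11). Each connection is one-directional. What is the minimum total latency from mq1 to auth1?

Candidate routes:
mq1 → web3 → lb1 → auth1: 6 + 14 + 14 = 34
mq1 → api2 → web3 → lb1 → auth1: 7 + 13 + 14 + 14 = 48
mq1 → lb1 → auth1: 8 + 14 = 22
The minimum is 22 ms.

22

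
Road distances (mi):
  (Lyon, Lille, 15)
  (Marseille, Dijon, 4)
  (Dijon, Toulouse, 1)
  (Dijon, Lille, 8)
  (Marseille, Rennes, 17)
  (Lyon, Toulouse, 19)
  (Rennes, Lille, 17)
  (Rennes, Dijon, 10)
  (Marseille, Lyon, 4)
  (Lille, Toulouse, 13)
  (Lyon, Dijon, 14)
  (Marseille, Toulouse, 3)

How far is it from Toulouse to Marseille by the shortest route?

3

Comparing a few candidate routes:
Toulouse → Dijon → Marseille: 1 + 4 = 5
Toulouse → Marseille: 3
Toulouse → Dijon → Lyon → Marseille: 1 + 14 + 4 = 19
Toulouse → Lille → Dijon → Marseille: 13 + 8 + 4 = 25
Toulouse → Lyon → Marseille: 19 + 4 = 23
The minimum is 3 mi.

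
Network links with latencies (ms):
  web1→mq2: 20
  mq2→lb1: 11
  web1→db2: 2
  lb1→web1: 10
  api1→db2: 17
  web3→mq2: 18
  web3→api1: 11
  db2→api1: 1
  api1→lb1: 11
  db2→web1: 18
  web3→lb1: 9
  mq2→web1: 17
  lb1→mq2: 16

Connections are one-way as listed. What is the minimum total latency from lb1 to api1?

Paths from lb1 to api1:
lb1 -> web1 -> db2 -> api1: 10 + 2 + 1 = 13
lb1 -> mq2 -> web1 -> db2 -> api1: 16 + 17 + 2 + 1 = 36
Best route has total 13 ms.

13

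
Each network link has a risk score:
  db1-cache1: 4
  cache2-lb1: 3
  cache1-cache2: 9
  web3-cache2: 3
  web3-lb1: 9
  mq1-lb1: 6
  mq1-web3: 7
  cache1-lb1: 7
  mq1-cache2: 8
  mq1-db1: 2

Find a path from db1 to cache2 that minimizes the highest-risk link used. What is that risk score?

Checking several routes:
db1 - cache1 - lb1 - cache2: max(4, 7, 3) = 7
db1 - mq1 - lb1 - cache2: max(2, 6, 3) = 6
db1 - mq1 - web3 - cache2: max(2, 7, 3) = 7
db1 - cache1 - lb1 - mq1 - web3 - cache2: max(4, 7, 6, 7, 3) = 7
Best route has worst link 6.

6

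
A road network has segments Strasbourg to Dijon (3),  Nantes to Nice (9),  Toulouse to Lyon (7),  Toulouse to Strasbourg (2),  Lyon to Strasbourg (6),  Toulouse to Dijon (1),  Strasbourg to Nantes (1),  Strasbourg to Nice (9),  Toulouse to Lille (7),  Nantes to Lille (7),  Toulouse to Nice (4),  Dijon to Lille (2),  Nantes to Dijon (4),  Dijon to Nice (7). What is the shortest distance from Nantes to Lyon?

7

Some routes from Nantes to Lyon:
Nantes-Strasbourg-Toulouse-Lyon: 1 + 2 + 7 = 10
Nantes-Strasbourg-Dijon-Toulouse-Lyon: 1 + 3 + 1 + 7 = 12
Nantes-Dijon-Toulouse-Lyon: 4 + 1 + 7 = 12
Nantes-Strasbourg-Lyon: 1 + 6 = 7
Shortest: 7 km.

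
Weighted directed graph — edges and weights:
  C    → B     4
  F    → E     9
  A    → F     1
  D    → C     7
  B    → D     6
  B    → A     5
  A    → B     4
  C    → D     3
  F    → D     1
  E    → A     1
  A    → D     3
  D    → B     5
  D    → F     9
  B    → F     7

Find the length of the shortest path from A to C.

Candidate routes:
A-D-C: 3 + 7 = 10
A-F-D-C: 1 + 1 + 7 = 9
A-B-F-D-C: 4 + 7 + 1 + 7 = 19
A-B-D-C: 4 + 6 + 7 = 17
Best route has total 9.

9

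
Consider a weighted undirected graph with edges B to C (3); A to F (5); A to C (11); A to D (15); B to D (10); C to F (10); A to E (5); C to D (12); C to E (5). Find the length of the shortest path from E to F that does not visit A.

15

Candidate routes:
E -> C -> F: 5 + 10 = 15
Shortest: 15.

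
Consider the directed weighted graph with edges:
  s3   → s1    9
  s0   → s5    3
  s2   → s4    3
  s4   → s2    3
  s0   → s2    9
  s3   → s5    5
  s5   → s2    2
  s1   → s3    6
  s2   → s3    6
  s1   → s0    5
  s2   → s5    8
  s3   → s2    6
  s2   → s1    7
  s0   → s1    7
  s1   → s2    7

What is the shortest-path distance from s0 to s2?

A few of the s0→s2 routes:
s0→s1→s2: 7 + 7 = 14
s0→s5→s2: 3 + 2 = 5
s0→s2: 9
Shortest: 5.

5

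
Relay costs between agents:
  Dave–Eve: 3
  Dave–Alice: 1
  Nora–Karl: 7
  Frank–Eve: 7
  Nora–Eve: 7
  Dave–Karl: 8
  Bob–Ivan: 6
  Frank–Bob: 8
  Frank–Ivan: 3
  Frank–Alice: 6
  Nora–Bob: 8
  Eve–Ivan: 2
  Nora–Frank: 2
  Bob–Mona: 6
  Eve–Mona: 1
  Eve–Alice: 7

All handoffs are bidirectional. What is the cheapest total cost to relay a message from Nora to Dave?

9

A few of the Nora→Dave routes:
Nora → Frank → Alice → Dave: 2 + 6 + 1 = 9
Nora → Eve → Dave: 7 + 3 = 10
Nora → Frank → Eve → Dave: 2 + 7 + 3 = 12
Nora → Frank → Ivan → Eve → Dave: 2 + 3 + 2 + 3 = 10
Nora → Eve → Alice → Dave: 7 + 7 + 1 = 15
Nora → Frank → Ivan → Eve → Alice → Dave: 2 + 3 + 2 + 7 + 1 = 15
Best route has total 9.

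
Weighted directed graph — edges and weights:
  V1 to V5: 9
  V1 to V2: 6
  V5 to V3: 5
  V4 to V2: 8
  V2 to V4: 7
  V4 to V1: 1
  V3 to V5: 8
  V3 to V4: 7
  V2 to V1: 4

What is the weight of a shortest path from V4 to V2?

7

Routes from V4 to V2:
V4 → V2: 8
V4 → V1 → V2: 1 + 6 = 7
The minimum is 7.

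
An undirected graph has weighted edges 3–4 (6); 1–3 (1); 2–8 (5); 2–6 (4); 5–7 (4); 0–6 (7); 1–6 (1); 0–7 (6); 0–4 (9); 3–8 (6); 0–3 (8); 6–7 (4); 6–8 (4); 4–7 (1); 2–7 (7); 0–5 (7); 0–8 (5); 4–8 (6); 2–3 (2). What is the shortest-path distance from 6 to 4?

Some routes from 6 to 4:
6→1→3→4: 1 + 1 + 6 = 8
6→7→4: 4 + 1 = 5
6→8→4: 4 + 6 = 10
6→2→3→4: 4 + 2 + 6 = 12
The minimum is 5.

5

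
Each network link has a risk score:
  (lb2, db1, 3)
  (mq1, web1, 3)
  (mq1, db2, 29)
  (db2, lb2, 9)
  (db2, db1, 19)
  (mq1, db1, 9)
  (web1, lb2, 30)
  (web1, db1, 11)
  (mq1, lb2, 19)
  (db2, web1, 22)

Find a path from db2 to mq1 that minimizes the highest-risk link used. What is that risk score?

9

Comparing a few candidate routes:
db2 -> lb2 -> db1 -> mq1: max(9, 3, 9) = 9
db2 -> db1 -> mq1: max(19, 9) = 19
db2 -> db1 -> lb2 -> mq1: max(19, 3, 19) = 19
db2 -> db1 -> web1 -> mq1: max(19, 11, 3) = 19
db2 -> lb2 -> mq1: max(9, 19) = 19
db2 -> lb2 -> db1 -> web1 -> mq1: max(9, 3, 11, 3) = 11
Smallest bottleneck: 9.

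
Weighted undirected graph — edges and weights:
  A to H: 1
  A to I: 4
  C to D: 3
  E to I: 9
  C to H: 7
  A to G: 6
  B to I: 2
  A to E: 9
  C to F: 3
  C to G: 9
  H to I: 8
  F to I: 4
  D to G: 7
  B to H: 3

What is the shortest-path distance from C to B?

9

Some routes from C to B:
C→H→A→I→B: 7 + 1 + 4 + 2 = 14
C→F→I→B: 3 + 4 + 2 = 9
C→H→B: 7 + 3 = 10
C→F→I→A→H→B: 3 + 4 + 4 + 1 + 3 = 15
C→H→I→B: 7 + 8 + 2 = 17
Shortest: 9.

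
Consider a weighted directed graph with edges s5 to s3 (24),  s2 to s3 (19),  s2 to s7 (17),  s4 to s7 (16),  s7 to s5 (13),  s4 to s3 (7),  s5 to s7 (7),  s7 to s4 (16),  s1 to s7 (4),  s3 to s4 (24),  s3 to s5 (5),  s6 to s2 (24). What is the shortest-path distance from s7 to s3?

Routes from s7 to s3:
s7-s5-s3: 13 + 24 = 37
s7-s4-s3: 16 + 7 = 23
The minimum is 23.

23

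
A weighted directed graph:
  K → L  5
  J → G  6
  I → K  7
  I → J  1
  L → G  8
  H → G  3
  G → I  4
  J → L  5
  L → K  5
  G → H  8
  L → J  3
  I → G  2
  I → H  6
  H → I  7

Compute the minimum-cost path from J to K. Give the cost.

Some routes from J to K:
J - G - H - I - K: 6 + 8 + 7 + 7 = 28
J - L - K: 5 + 5 = 10
J - G - I - K: 6 + 4 + 7 = 17
J - L - G - I - K: 5 + 8 + 4 + 7 = 24
Shortest: 10.

10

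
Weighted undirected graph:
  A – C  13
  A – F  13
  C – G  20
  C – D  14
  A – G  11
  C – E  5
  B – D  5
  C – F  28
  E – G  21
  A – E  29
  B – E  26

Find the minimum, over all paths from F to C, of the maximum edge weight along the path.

A few of the F→C routes:
F-A-G-E-B-D-C: max(13, 11, 21, 26, 5, 14) = 26
F-A-C: max(13, 13) = 13
F-A-G-E-C: max(13, 11, 21, 5) = 21
F-A-G-C: max(13, 11, 20) = 20
The minimum achievable maximum is 13.

13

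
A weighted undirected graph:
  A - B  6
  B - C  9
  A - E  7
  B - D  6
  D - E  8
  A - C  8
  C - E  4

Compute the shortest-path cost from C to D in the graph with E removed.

15

Candidate routes:
C → B → D: 9 + 6 = 15
C → A → B → D: 8 + 6 + 6 = 20
Best route has total 15.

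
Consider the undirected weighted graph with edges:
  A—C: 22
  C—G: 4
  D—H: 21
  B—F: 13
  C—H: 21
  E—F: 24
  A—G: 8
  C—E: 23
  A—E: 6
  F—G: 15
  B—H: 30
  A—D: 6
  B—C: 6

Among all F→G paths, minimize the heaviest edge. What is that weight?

13

Some routes from F to G:
F-B-C-A-G: max(13, 6, 22, 8) = 22
F-B-C-G: max(13, 6, 4) = 13
F-G: max(15) = 15
F-B-C-H-D-A-G: max(13, 6, 21, 21, 6, 8) = 21
Best route has worst link 13.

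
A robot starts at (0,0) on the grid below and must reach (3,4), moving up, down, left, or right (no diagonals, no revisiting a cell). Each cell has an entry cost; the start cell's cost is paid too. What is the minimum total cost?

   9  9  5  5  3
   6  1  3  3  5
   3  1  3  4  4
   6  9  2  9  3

Take [0,0] → [1,0] → [1,1] → [2,1] → [2,2] → [2,3] → [2,4] → [3,4] for a total of 9 + 6 + 1 + 1 + 3 + 4 + 4 + 3 = 31.

31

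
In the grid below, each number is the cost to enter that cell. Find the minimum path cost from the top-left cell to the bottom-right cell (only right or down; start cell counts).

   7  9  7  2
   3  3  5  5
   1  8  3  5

26

Path r0c0→r1c0→r1c1→r1c2→r2c2→r2c3: 7 + 3 + 3 + 5 + 3 + 5 = 26.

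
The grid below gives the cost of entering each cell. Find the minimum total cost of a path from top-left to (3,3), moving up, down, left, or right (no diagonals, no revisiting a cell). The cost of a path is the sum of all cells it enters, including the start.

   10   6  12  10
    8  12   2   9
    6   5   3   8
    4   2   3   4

37

Best path: [0,0]→[1,0]→[2,0]→[3,0]→[3,1]→[3,2]→[3,3]
Cost: 10 + 8 + 6 + 4 + 2 + 3 + 4 = 37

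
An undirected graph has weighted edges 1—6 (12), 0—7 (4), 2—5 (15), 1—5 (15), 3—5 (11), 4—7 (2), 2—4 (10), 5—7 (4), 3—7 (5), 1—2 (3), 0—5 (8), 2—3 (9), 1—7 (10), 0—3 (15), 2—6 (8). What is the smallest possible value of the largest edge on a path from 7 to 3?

Some routes from 7 to 3:
7→4→2→3: max(2, 10, 9) = 10
7→1→2→3: max(10, 3, 9) = 10
7→3: max(5) = 5
Smallest bottleneck: 5.

5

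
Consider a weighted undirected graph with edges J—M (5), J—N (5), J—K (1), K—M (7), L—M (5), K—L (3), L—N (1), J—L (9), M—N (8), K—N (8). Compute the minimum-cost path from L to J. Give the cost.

4

Checking several routes:
L → N → J: 1 + 5 = 6
L → K → J: 3 + 1 = 4
L → M → J: 5 + 5 = 10
L → N → K → J: 1 + 8 + 1 = 10
L → J: 9
L → M → K → J: 5 + 7 + 1 = 13
Shortest: 4.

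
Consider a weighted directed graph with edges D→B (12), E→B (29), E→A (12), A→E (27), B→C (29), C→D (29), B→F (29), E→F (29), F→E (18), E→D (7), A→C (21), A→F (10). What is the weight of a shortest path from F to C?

Paths from F to C:
F-E-D-B-C: 18 + 7 + 12 + 29 = 66
F-E-B-C: 18 + 29 + 29 = 76
F-E-A-C: 18 + 12 + 21 = 51
Best route has total 51.

51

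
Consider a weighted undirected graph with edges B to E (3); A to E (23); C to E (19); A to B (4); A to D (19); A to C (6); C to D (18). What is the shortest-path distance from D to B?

23

Checking several routes:
D → C → A → B: 18 + 6 + 4 = 28
D → A → B: 19 + 4 = 23
D → C → E → B: 18 + 19 + 3 = 40
Best route has total 23.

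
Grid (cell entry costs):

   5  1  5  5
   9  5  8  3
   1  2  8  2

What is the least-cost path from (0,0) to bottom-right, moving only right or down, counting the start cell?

Take r0c0 -> r0c1 -> r0c2 -> r0c3 -> r1c3 -> r2c3 for a total of 5 + 1 + 5 + 5 + 3 + 2 = 21.

21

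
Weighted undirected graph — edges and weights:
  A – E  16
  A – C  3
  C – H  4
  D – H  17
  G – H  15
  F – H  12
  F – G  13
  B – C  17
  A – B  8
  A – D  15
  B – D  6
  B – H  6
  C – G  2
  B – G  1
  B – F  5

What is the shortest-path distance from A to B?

6

A few of the A→B routes:
A→B: 8
A→C→H→B: 3 + 4 + 6 = 13
A→C→B: 3 + 17 = 20
A→C→G→B: 3 + 2 + 1 = 6
The minimum is 6.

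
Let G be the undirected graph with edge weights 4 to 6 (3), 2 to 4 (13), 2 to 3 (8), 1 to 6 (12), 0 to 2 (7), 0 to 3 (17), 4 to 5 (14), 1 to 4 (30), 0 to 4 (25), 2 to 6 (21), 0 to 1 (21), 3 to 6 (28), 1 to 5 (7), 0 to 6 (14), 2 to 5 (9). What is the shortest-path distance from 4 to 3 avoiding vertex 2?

Some routes from 4 to 3 avoiding 2:
4 -> 0 -> 3: 25 + 17 = 42
4 -> 6 -> 0 -> 3: 3 + 14 + 17 = 34
4 -> 6 -> 3: 3 + 28 = 31
Best route has total 31.

31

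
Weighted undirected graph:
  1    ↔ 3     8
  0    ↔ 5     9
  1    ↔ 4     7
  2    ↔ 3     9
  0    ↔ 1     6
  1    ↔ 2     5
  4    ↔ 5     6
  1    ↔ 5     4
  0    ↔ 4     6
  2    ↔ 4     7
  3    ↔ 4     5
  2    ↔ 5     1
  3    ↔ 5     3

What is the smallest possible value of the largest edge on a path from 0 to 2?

Checking several routes:
0 - 4 - 5 - 2: max(6, 6, 1) = 6
0 - 4 - 3 - 5 - 2: max(6, 5, 3, 1) = 6
0 - 1 - 5 - 2: max(6, 4, 1) = 6
0 - 4 - 3 - 5 - 1 - 2: max(6, 5, 3, 4, 5) = 6
0 - 1 - 2: max(6, 5) = 6
Best route has worst link 6.

6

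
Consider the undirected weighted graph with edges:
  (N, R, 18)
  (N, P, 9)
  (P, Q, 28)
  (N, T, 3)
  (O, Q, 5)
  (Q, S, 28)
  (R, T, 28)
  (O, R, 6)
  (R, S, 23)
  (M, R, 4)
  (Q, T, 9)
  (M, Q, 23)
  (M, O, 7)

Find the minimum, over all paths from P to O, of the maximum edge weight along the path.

Comparing a few candidate routes:
P-N-T-Q-O: max(9, 3, 9, 5) = 9
P-N-R-M-O: max(9, 18, 4, 7) = 18
P-N-R-O: max(9, 18, 6) = 18
Smallest bottleneck: 9.

9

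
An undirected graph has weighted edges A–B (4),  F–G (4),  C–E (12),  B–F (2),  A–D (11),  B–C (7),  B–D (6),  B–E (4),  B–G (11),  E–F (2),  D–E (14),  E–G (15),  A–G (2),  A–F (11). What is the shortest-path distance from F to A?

A few of the F→A routes:
F → A: 11
F → B → A: 2 + 4 = 6
F → E → G → A: 2 + 15 + 2 = 19
F → B → G → A: 2 + 11 + 2 = 15
F → E → B → A: 2 + 4 + 4 = 10
F → G → A: 4 + 2 = 6
Best route has total 6.

6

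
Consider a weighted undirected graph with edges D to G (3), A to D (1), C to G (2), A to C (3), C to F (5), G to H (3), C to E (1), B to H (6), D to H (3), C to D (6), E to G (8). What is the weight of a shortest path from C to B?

11

Some routes from C to B:
C→G→H→B: 2 + 3 + 6 = 11
C→A→D→G→H→B: 3 + 1 + 3 + 3 + 6 = 16
C→D→H→B: 6 + 3 + 6 = 15
C→G→D→H→B: 2 + 3 + 3 + 6 = 14
C→A→D→H→B: 3 + 1 + 3 + 6 = 13
Shortest: 11.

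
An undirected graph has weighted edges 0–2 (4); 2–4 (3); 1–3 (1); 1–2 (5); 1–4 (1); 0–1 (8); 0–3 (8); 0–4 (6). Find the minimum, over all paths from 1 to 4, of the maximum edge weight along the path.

Checking several routes:
1 - 2 - 0 - 4: max(5, 4, 6) = 6
1 - 2 - 4: max(5, 3) = 5
1 - 4: max(1) = 1
1 - 0 - 4: max(8, 6) = 8
Best route has worst link 1.

1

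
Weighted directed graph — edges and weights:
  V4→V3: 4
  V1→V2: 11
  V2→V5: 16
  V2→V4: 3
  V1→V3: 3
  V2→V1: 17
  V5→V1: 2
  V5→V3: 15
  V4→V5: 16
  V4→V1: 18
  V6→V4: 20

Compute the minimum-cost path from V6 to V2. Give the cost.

Routes from V6 to V2:
V6 - V4 - V1 - V2: 20 + 18 + 11 = 49
V6 - V4 - V5 - V1 - V2: 20 + 16 + 2 + 11 = 49
Best route has total 49.

49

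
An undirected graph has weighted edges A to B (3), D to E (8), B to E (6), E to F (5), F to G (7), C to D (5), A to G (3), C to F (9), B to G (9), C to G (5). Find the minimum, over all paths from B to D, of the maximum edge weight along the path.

Comparing a few candidate routes:
B -> A -> G -> F -> E -> D: max(3, 3, 7, 5, 8) = 8
B -> E -> D: max(6, 8) = 8
B -> A -> G -> C -> D: max(3, 3, 5, 5) = 5
B -> E -> F -> G -> C -> D: max(6, 5, 7, 5, 5) = 7
The minimum achievable maximum is 5.

5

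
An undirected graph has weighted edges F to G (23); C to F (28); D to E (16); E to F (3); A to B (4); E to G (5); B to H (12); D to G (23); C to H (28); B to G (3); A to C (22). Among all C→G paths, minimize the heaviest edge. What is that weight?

22

Paths from C to G:
C → F → E → D → G: max(28, 3, 16, 23) = 28
C → F → E → G: max(28, 3, 5) = 28
C → A → B → G: max(22, 4, 3) = 22
C → H → B → G: max(28, 12, 3) = 28
C → F → G: max(28, 23) = 28
The minimum achievable maximum is 22.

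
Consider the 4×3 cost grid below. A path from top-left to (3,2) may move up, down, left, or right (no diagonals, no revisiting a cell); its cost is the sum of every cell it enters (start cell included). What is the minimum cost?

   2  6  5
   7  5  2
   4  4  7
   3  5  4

One optimal route is [0,0] [1,0] [2,0] [3,0] [3,1] [3,2].
Its cost is 2 + 7 + 4 + 3 + 5 + 4 = 25.

25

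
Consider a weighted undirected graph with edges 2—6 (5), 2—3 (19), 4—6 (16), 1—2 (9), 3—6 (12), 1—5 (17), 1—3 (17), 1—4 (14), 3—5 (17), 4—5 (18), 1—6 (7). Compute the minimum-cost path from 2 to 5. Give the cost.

Comparing a few candidate routes:
2 -> 1 -> 5: 9 + 17 = 26
2 -> 3 -> 5: 19 + 17 = 36
2 -> 6 -> 4 -> 5: 5 + 16 + 18 = 39
2 -> 6 -> 1 -> 5: 5 + 7 + 17 = 29
2 -> 6 -> 3 -> 5: 5 + 12 + 17 = 34
2 -> 1 -> 4 -> 5: 9 + 14 + 18 = 41
Best route has total 26.

26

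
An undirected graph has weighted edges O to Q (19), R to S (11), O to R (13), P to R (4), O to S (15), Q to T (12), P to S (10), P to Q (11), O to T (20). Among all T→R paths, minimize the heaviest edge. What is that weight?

12

Checking several routes:
T→Q→P→S→O→R: max(12, 11, 10, 15, 13) = 15
T→Q→P→R: max(12, 11, 4) = 12
T→Q→O→S→P→R: max(12, 19, 15, 10, 4) = 19
T→Q→O→S→R: max(12, 19, 15, 11) = 19
T→Q→P→S→R: max(12, 11, 10, 11) = 12
The minimum achievable maximum is 12.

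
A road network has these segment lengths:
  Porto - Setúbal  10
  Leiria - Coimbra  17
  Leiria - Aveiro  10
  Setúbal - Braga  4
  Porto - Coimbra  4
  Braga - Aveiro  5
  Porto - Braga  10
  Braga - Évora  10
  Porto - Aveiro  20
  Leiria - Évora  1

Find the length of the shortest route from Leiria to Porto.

Checking several routes:
Leiria - Aveiro - Braga - Setúbal - Porto: 10 + 5 + 4 + 10 = 29
Leiria - Évora - Braga - Setúbal - Porto: 1 + 10 + 4 + 10 = 25
Leiria - Aveiro - Porto: 10 + 20 = 30
Leiria - Coimbra - Porto: 17 + 4 = 21
Leiria - Évora - Braga - Porto: 1 + 10 + 10 = 21
Leiria - Aveiro - Braga - Porto: 10 + 5 + 10 = 25
The minimum is 21.

21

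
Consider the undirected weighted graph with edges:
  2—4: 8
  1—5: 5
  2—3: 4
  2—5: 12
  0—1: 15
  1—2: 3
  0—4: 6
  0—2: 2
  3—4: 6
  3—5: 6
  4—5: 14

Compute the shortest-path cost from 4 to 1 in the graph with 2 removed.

17

Paths from 4 to 1 avoiding 2:
4→3→5→1: 6 + 6 + 5 = 17
4→0→1: 6 + 15 = 21
4→5→1: 14 + 5 = 19
Shortest: 17.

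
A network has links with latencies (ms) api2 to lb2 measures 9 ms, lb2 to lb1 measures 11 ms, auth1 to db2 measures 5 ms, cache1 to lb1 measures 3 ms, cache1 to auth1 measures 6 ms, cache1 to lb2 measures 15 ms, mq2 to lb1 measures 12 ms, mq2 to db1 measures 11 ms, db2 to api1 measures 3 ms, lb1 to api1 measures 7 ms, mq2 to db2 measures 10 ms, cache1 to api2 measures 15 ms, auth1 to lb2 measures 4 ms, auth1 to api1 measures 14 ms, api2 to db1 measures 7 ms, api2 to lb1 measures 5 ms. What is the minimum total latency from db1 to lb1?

12

Comparing a few candidate routes:
db1-api2-lb1: 7 + 5 = 12
db1-api2-cache1-lb1: 7 + 15 + 3 = 25
db1-api2-lb2-lb1: 7 + 9 + 11 = 27
db1-api2-lb2-auth1-cache1-lb1: 7 + 9 + 4 + 6 + 3 = 29
db1-mq2-lb1: 11 + 12 = 23
db1-mq2-db2-api1-lb1: 11 + 10 + 3 + 7 = 31
Best route has total 12 ms.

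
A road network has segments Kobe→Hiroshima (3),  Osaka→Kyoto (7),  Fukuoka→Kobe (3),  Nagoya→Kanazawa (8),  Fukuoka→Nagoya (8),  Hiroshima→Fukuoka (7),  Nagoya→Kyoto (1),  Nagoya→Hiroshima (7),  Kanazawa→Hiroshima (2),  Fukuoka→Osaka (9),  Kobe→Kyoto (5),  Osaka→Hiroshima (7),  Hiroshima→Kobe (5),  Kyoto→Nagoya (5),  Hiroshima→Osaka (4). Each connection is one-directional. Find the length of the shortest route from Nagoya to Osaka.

11

Comparing a few candidate routes:
Nagoya → Hiroshima → Fukuoka → Osaka: 7 + 7 + 9 = 23
Nagoya → Hiroshima → Osaka: 7 + 4 = 11
Nagoya → Kanazawa → Hiroshima → Osaka: 8 + 2 + 4 = 14
Shortest: 11 km.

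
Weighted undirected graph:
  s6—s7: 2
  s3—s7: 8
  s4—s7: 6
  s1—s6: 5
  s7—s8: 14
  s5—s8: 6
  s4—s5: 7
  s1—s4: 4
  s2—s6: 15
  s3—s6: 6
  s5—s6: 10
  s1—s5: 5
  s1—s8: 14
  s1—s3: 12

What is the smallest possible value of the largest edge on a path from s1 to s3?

6

Comparing a few candidate routes:
s1→s6→s3: max(5, 6) = 6
s1→s4→s7→s6→s3: max(4, 6, 2, 6) = 6
s1→s5→s4→s7→s6→s3: max(5, 7, 6, 2, 6) = 7
s1→s6→s7→s3: max(5, 2, 8) = 8
s1→s5→s4→s7→s3: max(5, 7, 6, 8) = 8
Smallest bottleneck: 6.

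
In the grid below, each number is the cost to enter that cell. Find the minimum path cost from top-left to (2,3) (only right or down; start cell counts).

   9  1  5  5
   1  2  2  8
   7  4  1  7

One optimal route is (0,0) → (0,1) → (1,1) → (1,2) → (2,2) → (2,3).
Its cost is 9 + 1 + 2 + 2 + 1 + 7 = 22.
For comparison, the top-then-right route costs 35.

22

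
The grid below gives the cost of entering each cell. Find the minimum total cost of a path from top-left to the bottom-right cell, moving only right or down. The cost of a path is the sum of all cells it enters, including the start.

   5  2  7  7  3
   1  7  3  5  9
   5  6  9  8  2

One optimal route is r0c0 -> r1c0 -> r1c1 -> r1c2 -> r1c3 -> r2c3 -> r2c4.
Its cost is 5 + 1 + 7 + 3 + 5 + 8 + 2 = 31.

31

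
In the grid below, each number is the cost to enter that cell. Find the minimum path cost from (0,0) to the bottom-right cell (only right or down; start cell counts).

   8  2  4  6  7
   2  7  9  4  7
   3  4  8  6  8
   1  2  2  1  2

One optimal route is (0,0) → (1,0) → (2,0) → (3,0) → (3,1) → (3,2) → (3,3) → (3,4).
Its cost is 8 + 2 + 3 + 1 + 2 + 2 + 1 + 2 = 21.

21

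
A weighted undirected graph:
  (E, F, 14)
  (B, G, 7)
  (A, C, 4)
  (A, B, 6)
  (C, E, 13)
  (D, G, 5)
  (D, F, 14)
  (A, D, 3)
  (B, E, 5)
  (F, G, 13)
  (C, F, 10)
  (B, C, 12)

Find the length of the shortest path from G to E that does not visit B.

25

Comparing a few candidate routes:
G -> D -> F -> E: 5 + 14 + 14 = 33
G -> F -> E: 13 + 14 = 27
G -> D -> A -> C -> E: 5 + 3 + 4 + 13 = 25
G -> F -> C -> E: 13 + 10 + 13 = 36
Best route has total 25.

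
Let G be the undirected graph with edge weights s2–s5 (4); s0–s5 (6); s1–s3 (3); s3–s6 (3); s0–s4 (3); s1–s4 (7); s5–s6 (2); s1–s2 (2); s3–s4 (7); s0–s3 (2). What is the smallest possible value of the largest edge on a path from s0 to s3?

2

Checking several routes:
s0→s3: max(2) = 2
s0→s5→s6→s3: max(6, 2, 3) = 6
s0→s4→s1→s3: max(3, 7, 3) = 7
s0→s4→s1→s2→s5→s6→s3: max(3, 7, 2, 4, 2, 3) = 7
s0→s4→s3: max(3, 7) = 7
s0→s5→s2→s1→s3: max(6, 4, 2, 3) = 6
Smallest bottleneck: 2.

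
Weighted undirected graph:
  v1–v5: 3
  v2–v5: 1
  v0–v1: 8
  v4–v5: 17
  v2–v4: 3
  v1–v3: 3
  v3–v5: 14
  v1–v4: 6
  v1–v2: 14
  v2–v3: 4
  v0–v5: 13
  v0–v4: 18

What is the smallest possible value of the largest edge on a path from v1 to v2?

3

Comparing a few candidate routes:
v1 → v3 → v2: max(3, 4) = 4
v1 → v5 → v2: max(3, 1) = 3
v1 → v4 → v2: max(6, 3) = 6
Best route has worst link 3.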